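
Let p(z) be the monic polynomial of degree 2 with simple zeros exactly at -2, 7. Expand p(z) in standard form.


The polynomial is p(z) = ∏_{α ∈ S} (z − α), where S = {-2, 7}.
Expanding the product yields: p(z) = z^2 -5·z -14.
The resulting polynomial has degree 2 and real coefficients as required.

p(z) = z^2 -5·z -14.


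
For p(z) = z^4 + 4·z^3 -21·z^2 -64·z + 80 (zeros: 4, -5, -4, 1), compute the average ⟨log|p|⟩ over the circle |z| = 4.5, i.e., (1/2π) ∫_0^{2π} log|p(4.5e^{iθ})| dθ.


Zeros: -5, -4, 1, 4; r = 4.5.
Inside |z| < r: -4, 1, 4. Outside (|z| ≥ r): -5.
p(0) = 80, so log|p(0)| = log(80) = 4.3820.
Apply Jensen: I(r) = log|p(0)| + Σ_k log(r/|z_k|), summed over zeros inside |z| < r.
  log(r/|z_k|) for z_k = 4: log(4.5/4) = 0.1178
  log(r/|z_k|) for z_k = -4: log(4.5/4) = 0.1178
  log(r/|z_k|) for z_k = 1: log(4.5/1) = 1.5041
  Outside zeros (-5) contribute nothing to the Jensen sum.
Sum over inside zeros: 1.7396.
I(r) = log|p(0)| + (inside sum) = 4.3820 + 1.7396 = 6.1217.
Note: since some zeros are outside |z| ≤ r, the simplified n·log(r) form does NOT apply — only the inside zeros contribute.

I(r) ≈ 6.1217.


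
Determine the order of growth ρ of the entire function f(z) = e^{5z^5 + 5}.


|e^{5z^5 + 5}| = e^{Re(5·z^5) + 5} ≤ e^{5|z|^5 + 5} = e^{5r^5 + 5} on |z| = r, so ρ ≤ 5. Choosing z on |z|=r so that 5·z^5 is real positive (always possible by picking arg z appropriately) gives |f(z)| = e^{5r^5 + 5}, matching the bound. The additive constant 5 does not affect log log M(r) ~ 5·log r. Hence ρ = 5.
Therefore ρ = 5.

Order ρ = 5.


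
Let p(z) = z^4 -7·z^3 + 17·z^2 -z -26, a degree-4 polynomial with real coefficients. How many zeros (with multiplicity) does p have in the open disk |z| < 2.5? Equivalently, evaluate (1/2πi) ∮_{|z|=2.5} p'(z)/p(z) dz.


The zeros of p are: (3 + 2i), (3 - 2i), 2, -1.
Their magnitudes are: 3.606, 3.606, 2, 1.
Zeros with |z| < R = 2.5: 2, -1.
Count = 2.
By the argument principle, (1/2πi) ∮_{|z|=R} p'(z)/p(z) dz equals exactly this count.

Number of zeros inside |z| < 2.5: 2.


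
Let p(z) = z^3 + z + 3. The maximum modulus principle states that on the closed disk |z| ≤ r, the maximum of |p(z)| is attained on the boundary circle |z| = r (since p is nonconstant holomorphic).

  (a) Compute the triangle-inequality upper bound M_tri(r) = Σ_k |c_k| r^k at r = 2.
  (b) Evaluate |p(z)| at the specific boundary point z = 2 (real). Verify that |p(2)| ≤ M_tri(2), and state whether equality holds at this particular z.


Coefficients: c_0 = 3, c_1 = 1, c_2 = 0, c_3 = 1. Radius r = 2.
Part (a). Triangle bound: M_tri(r) = Σ_k |c_k| r^k
  = |3|·2^0 + |1|·2^1 + |0|·2^2 + |1|·2^3
  = 3 + 2 + 0 + 8 = 13.
This bounds M(r) := max_{|z|=r} |p(z)| from above; equality holds iff all terms c_k z^k can be made to align in phase at a single z on |z|=r.
Part (b). At z = 2 (real, on the circle |z| = r):
  p(2) = (3)·2^0 + (1)·2^1 + (0)·2^2 + (1)·2^3 = 13.
  |p(2)| = 13.
Since all nonzero coefficients share the same sign, |p(2)| = 13 = M_tri(2); the triangle bound is attained at z = 2, so in fact M(r) = 13.

M_tri(2) = 13; |p(2)| = 13; equality at z=2: yes.


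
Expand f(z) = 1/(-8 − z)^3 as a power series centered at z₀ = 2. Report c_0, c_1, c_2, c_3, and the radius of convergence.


Let w = z − z₀, so z = z₀ + w.
Then -8 − z = -8 − (z₀ + w) = (-8 − z₀) − w = -10 − w.
f(z) = 1/(-10 − w)^3 = (1/(-10)^3) · (1 − w/(-10))^{−3}.
By the binomial series (1−u)^{−3} = Σ_{n≥0} C(n+2, 2) u^n for |u|<1, with u = w/(-10):
  c_n = C(n+2, 2) / (-10)^(n+3).
  c_0 = 1/(-10)^3 = -1/1000.
  c_1 = 3/(-10)^4 = 3/10000.
  c_2 = 6/(-10)^5 = -3/50000.
  c_3 = 10/(-10)^6 = 1/100000.
The series is valid for |w/d| < 1, i.e. |z − z₀| < |d|.
Radius of convergence: R = |-8 − z₀| = |-10| = 10 (distance from z₀ to the singularity z = -8).

c_0 = -1/1000, c_1 = 3/10000, c_2 = -3/50000, c_3 = 1/100000; R = 10.


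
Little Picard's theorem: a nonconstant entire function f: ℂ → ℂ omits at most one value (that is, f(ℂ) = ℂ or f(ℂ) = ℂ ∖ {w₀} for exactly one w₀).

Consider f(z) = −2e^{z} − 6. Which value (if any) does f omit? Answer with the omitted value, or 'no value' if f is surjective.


Little Picard bounds the complement of f(ℂ) to at most one point.
e^{z} is never zero on ℂ, so -2·e^{z} takes every value in ℂ ∖ {0}. Adding -6 shifts the range to ℂ ∖ {-6}. Thus f omits exactly the value -6.

Omitted value: -6.


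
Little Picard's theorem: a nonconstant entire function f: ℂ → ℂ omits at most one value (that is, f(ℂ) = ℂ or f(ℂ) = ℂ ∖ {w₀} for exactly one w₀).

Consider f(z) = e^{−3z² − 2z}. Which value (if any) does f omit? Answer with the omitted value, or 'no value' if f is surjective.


Little Picard bounds the complement of f(ℂ) to at most one point.
The exponent g(z) = −3z² − 2z is a nonconstant polynomial, hence surjective onto ℂ. So e^{g(z)} takes every value in {e^w : w ∈ ℂ} = ℂ ∖ {0}. Adding 0 shifts the range to ℂ ∖ {0}. f omits exactly 0.

Omitted value: 0.


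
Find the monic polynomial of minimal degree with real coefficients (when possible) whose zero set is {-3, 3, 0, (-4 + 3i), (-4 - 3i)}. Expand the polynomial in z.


The polynomial is p(z) = ∏_{α ∈ S} (z − α), where S = {-3, 3, 0, (-4 + 3i), (-4 - 3i)}.
Expanding the product yields: p(z) = z^5 + 8·z^4 + 16·z^3 -72·z^2 -225·z.
Note conjugate pairs combine to real quadratics: (z − (-4+3i))(z − (-4−3i)) = z² + 8z + 25.
The resulting polynomial has degree 5 and real coefficients as required.

p(z) = z^5 + 8·z^4 + 16·z^3 -72·z^2 -225·z.


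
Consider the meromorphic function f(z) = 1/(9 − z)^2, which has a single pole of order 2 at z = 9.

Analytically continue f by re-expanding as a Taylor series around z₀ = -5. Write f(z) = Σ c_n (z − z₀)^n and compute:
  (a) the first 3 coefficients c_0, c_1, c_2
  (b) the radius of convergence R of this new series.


Let w = z − z₀, so z = z₀ + w.
Then 9 − z = 9 − (z₀ + w) = (9 − z₀) − w = 14 − w.
f(z) = 1/(14 − w)^2 = (1/(14)^2) · (1 − w/(14))^{−2}.
By the binomial series (1−u)^{−2} = Σ_{n≥0} C(n+1, 1) u^n for |u|<1, with u = w/(14):
  c_n = C(n+1, 1) / (14)^(n+2).
  c_0 = 1/(14)^2 = 1/196.
  c_1 = 2/(14)^3 = 1/1372.
  c_2 = 3/(14)^4 = 3/38416.
The series is valid for |w/d| < 1, i.e. |z − z₀| < |d|.
Radius of convergence: R = |9 − z₀| = |14| = 14 (distance from z₀ to the singularity z = 9).

c_0 = 1/196, c_1 = 1/1372, c_2 = 3/38416; R = 14.


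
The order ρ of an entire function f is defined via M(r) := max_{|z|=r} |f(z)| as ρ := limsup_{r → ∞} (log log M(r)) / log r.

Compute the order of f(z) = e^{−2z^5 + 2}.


|e^{−2z^5 + 2}| = e^{Re(-2·z^5) + 2} ≤ e^{2|z|^5 + 2} = e^{2r^5 + 2} on |z| = r, so ρ ≤ 5. Choosing z on |z|=r so that -2·z^5 is real positive (always possible by picking arg z appropriately) gives |f(z)| = e^{2r^5 + 2}, matching the bound. The additive constant 2 does not affect log log M(r) ~ 5·log r. Hence ρ = 5.
Therefore ρ = 5.

Order ρ = 5.


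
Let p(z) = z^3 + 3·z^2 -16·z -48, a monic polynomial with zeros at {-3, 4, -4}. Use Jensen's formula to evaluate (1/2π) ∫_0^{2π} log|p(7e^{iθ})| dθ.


Zeros: -4, -3, 4; r = 7.
Inside |z| < r: -4, -3, 4. Outside (|z| ≥ r): ∅.
p(0) = -48, so log|p(0)| = log(48) = 3.8712.
Apply Jensen: I(r) = log|p(0)| + Σ_k log(r/|z_k|), summed over zeros inside |z| < r.
  log(r/|z_k|) for z_k = -3: log(7/3) = 0.8473
  log(r/|z_k|) for z_k = 4: log(7/4) = 0.5596
  log(r/|z_k|) for z_k = -4: log(7/4) = 0.5596
Sum over inside zeros: 1.9665.
I(r) = log|p(0)| + (inside sum) = 3.8712 + 1.9665 = 5.8377.
Closed form (all zeros inside, monic): I(r) = n·log(r) = 3·log(7) = 5.8377. ✓

I(r) ≈ 5.8377.


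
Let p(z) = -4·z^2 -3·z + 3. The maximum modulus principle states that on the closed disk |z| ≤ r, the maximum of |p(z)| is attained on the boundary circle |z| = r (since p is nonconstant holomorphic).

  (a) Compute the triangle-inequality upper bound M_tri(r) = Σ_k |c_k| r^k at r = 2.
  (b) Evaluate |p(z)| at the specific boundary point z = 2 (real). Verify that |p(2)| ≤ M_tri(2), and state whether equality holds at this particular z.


Coefficients: c_0 = 3, c_1 = -3, c_2 = -4. Radius r = 2.
Part (a). Triangle bound: M_tri(r) = Σ_k |c_k| r^k
  = |3|·2^0 + |-3|·2^1 + |-4|·2^2
  = 3 + 6 + 16 = 25.
This bounds M(r) := max_{|z|=r} |p(z)| from above; equality holds iff all terms c_k z^k can be made to align in phase at a single z on |z|=r.
Part (b). At z = 2 (real, on the circle |z| = r):
  p(2) = (3)·2^0 + (-3)·2^1 + (-4)·2^2 = -19.
  |p(2)| = 19.
Check: |p(2)| = 19 ≤ 25 = M_tri(2). ✓ Equality does not hold at z = 2 (the coefficients have mixed signs, so the terms do not all align in phase there).

M_tri(2) = 25; |p(2)| = 19; equality at z=2: no.


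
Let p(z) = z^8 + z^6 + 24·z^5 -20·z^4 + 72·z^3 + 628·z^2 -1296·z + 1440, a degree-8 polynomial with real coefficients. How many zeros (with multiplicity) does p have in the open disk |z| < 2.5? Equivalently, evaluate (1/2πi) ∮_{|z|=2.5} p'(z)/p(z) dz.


The zeros of p are: (1 + 1i), (1 - 1i), (0 + 3i), (0 - 3i), (2 + 2i), (2 - 2i), (-3 + 1i), (-3 - 1i).
Their magnitudes are: 1.414, 1.414, 3, 3, 2.828, 2.828, 3.162, 3.162.
Zeros with |z| < R = 2.5: (1 + 1i), (1 - 1i).
Count = 2.
By the argument principle, (1/2πi) ∮_{|z|=R} p'(z)/p(z) dz equals exactly this count.

Number of zeros inside |z| < 2.5: 2.


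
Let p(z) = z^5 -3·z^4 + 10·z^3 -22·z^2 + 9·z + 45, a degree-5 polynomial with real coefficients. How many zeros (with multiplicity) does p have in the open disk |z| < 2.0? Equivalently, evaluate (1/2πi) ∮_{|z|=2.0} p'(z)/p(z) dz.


The zeros of p are: (2 + 1i), (2 - 1i), (0 + 3i), (0 - 3i), -1.
Their magnitudes are: 2.236, 2.236, 3, 3, 1.
Zeros with |z| < R = 2.0: -1.
Count = 1.
By the argument principle, (1/2πi) ∮_{|z|=R} p'(z)/p(z) dz equals exactly this count.

Number of zeros inside |z| < 2.0: 1.


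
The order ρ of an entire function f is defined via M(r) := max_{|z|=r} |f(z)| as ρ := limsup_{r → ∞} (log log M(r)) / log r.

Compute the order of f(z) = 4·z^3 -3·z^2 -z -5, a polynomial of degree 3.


|f(z)| ≤ Σ|c_k|·r^k = O(r^3) as r → ∞. Polynomial growth is O(e^{r^ε}) for every ε > 0 (since r^3/e^{r^ε} → 0), so ρ ≤ ε for all ε > 0, i.e. ρ = 0. Every nonconstant polynomial has order 0.
Therefore ρ = 0.

Order ρ = 0.


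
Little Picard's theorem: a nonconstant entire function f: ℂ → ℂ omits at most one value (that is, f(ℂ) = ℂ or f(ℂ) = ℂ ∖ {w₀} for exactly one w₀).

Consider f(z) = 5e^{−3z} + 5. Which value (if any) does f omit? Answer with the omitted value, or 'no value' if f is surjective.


Little Picard bounds the complement of f(ℂ) to at most one point.
e^{−3z} is never zero on ℂ, so 5·e^{−3z} takes every value in ℂ ∖ {0}. Adding 5 shifts the range to ℂ ∖ {5}. Thus f omits exactly the value 5.

Omitted value: 5.


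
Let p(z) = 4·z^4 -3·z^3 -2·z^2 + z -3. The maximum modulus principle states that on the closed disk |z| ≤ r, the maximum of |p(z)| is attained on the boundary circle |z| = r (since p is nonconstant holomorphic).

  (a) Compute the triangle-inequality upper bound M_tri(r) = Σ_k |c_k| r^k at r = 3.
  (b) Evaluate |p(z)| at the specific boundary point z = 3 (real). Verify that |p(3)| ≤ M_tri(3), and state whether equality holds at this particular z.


Coefficients: c_0 = -3, c_1 = 1, c_2 = -2, c_3 = -3, c_4 = 4. Radius r = 3.
Part (a). Triangle bound: M_tri(r) = Σ_k |c_k| r^k
  = |-3|·3^0 + |1|·3^1 + |-2|·3^2 + |-3|·3^3 + |4|·3^4
  = 3 + 3 + 18 + 81 + 324 = 429.
This bounds M(r) := max_{|z|=r} |p(z)| from above; equality holds iff all terms c_k z^k can be made to align in phase at a single z on |z|=r.
Part (b). At z = 3 (real, on the circle |z| = r):
  p(3) = (-3)·3^0 + (1)·3^1 + (-2)·3^2 + (-3)·3^3 + (4)·3^4 = 225.
  |p(3)| = 225.
Check: |p(3)| = 225 ≤ 429 = M_tri(3). ✓ Equality does not hold at z = 3 (the coefficients have mixed signs, so the terms do not all align in phase there).

M_tri(3) = 429; |p(3)| = 225; equality at z=3: no.


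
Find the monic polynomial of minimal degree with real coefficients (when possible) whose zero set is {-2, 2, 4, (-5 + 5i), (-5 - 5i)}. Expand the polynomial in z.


The polynomial is p(z) = ∏_{α ∈ S} (z − α), where S = {-2, 2, 4, (-5 + 5i), (-5 - 5i)}.
Expanding the product yields: p(z) = z^5 + 6·z^4 + 6·z^3 -224·z^2 -40·z + 800.
Note conjugate pairs combine to real quadratics: (z − (-5+5i))(z − (-5−5i)) = z² + 10z + 50.
The resulting polynomial has degree 5 and real coefficients as required.

p(z) = z^5 + 6·z^4 + 6·z^3 -224·z^2 -40·z + 800.


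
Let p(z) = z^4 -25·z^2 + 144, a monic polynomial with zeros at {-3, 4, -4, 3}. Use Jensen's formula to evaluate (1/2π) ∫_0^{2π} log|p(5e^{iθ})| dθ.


Zeros: -4, -3, 3, 4; r = 5.
Inside |z| < r: -4, -3, 3, 4. Outside (|z| ≥ r): ∅.
p(0) = 144, so log|p(0)| = log(144) = 4.9698.
Apply Jensen: I(r) = log|p(0)| + Σ_k log(r/|z_k|), summed over zeros inside |z| < r.
  log(r/|z_k|) for z_k = -3: log(5/3) = 0.5108
  log(r/|z_k|) for z_k = 4: log(5/4) = 0.2231
  log(r/|z_k|) for z_k = -4: log(5/4) = 0.2231
  log(r/|z_k|) for z_k = 3: log(5/3) = 0.5108
Sum over inside zeros: 1.4679.
I(r) = log|p(0)| + (inside sum) = 4.9698 + 1.4679 = 6.4378.
Closed form (all zeros inside, monic): I(r) = n·log(r) = 4·log(5) = 6.4378. ✓

I(r) ≈ 6.4378.


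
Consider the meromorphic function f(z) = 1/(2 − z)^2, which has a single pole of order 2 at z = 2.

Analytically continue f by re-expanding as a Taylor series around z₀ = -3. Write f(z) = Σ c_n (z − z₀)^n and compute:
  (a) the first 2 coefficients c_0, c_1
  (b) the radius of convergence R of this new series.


Let w = z − z₀, so z = z₀ + w.
Then 2 − z = 2 − (z₀ + w) = (2 − z₀) − w = 5 − w.
f(z) = 1/(5 − w)^2 = (1/(5)^2) · (1 − w/(5))^{−2}.
By the binomial series (1−u)^{−2} = Σ_{n≥0} C(n+1, 1) u^n for |u|<1, with u = w/(5):
  c_n = C(n+1, 1) / (5)^(n+2).
  c_0 = 1/(5)^2 = 1/25.
  c_1 = 2/(5)^3 = 2/125.
The series is valid for |w/d| < 1, i.e. |z − z₀| < |d|.
Radius of convergence: R = |2 − z₀| = |5| = 5 (distance from z₀ to the singularity z = 2).

c_0 = 1/25, c_1 = 2/125; R = 5.


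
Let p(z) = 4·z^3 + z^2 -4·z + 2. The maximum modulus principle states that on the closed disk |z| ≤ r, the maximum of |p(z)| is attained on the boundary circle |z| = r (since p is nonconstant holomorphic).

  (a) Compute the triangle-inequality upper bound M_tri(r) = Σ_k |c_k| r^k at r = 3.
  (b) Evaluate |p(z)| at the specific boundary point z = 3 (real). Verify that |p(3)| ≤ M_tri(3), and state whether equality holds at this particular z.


Coefficients: c_0 = 2, c_1 = -4, c_2 = 1, c_3 = 4. Radius r = 3.
Part (a). Triangle bound: M_tri(r) = Σ_k |c_k| r^k
  = |2|·3^0 + |-4|·3^1 + |1|·3^2 + |4|·3^3
  = 2 + 12 + 9 + 108 = 131.
This bounds M(r) := max_{|z|=r} |p(z)| from above; equality holds iff all terms c_k z^k can be made to align in phase at a single z on |z|=r.
Part (b). At z = 3 (real, on the circle |z| = r):
  p(3) = (2)·3^0 + (-4)·3^1 + (1)·3^2 + (4)·3^3 = 107.
  |p(3)| = 107.
Check: |p(3)| = 107 ≤ 131 = M_tri(3). ✓ Equality does not hold at z = 3 (the coefficients have mixed signs, so the terms do not all align in phase there).

M_tri(3) = 131; |p(3)| = 107; equality at z=3: no.


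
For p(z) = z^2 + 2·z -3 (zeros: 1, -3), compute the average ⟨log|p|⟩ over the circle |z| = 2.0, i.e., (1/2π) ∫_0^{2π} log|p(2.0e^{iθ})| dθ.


Zeros: -3, 1; r = 2.0.
Inside |z| < r: 1. Outside (|z| ≥ r): -3.
p(0) = -3, so log|p(0)| = log(3) = 1.0986.
Apply Jensen: I(r) = log|p(0)| + Σ_k log(r/|z_k|), summed over zeros inside |z| < r.
  log(r/|z_k|) for z_k = 1: log(2.0/1) = 0.6931
  Outside zeros (-3) contribute nothing to the Jensen sum.
Sum over inside zeros: 0.6931.
I(r) = log|p(0)| + (inside sum) = 1.0986 + 0.6931 = 1.7918.
Note: since some zeros are outside |z| ≤ r, the simplified n·log(r) form does NOT apply — only the inside zeros contribute.

I(r) ≈ 1.7918.


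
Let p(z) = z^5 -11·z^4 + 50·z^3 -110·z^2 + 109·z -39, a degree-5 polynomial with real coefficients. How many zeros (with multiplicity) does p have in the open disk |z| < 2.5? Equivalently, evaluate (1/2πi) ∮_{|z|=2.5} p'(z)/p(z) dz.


The zeros of p are: (3 + 2i), (3 - 2i), 1, 3, 1.
Their magnitudes are: 3.606, 3.606, 1, 3, 1.
Zeros with |z| < R = 2.5: 1, 1.
Count = 2.
By the argument principle, (1/2πi) ∮_{|z|=R} p'(z)/p(z) dz equals exactly this count.

Number of zeros inside |z| < 2.5: 2.


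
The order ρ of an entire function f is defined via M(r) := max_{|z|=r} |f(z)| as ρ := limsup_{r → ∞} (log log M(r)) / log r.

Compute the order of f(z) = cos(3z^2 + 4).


Write cos(w) = (e^{iw} ± e^{−iw})/(2 or 2i), so |cos(w)| ≤ e^{|w|}. With w = 3z^2 + 4, |w| ≤ 3r^2 + 4 on |z|=r, giving M(r) ≤ e^{3r^2 + 4} and ρ ≤ 2. For the lower bound, choose z on |z|=r with 3z^2 purely imaginary of modulus 3r^2; then |cos(3z^2 + 4)| grows like e^{3r^2}/2, so ρ ≥ 2. Hence ρ = 2.
Therefore ρ = 2.

Order ρ = 2.


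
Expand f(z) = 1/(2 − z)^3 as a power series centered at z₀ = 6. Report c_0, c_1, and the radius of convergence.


Let w = z − z₀, so z = z₀ + w.
Then 2 − z = 2 − (z₀ + w) = (2 − z₀) − w = -4 − w.
f(z) = 1/(-4 − w)^3 = (1/(-4)^3) · (1 − w/(-4))^{−3}.
By the binomial series (1−u)^{−3} = Σ_{n≥0} C(n+2, 2) u^n for |u|<1, with u = w/(-4):
  c_n = C(n+2, 2) / (-4)^(n+3).
  c_0 = 1/(-4)^3 = -1/64.
  c_1 = 3/(-4)^4 = 3/256.
The series is valid for |w/d| < 1, i.e. |z − z₀| < |d|.
Radius of convergence: R = |2 − z₀| = |-4| = 4 (distance from z₀ to the singularity z = 2).

c_0 = -1/64, c_1 = 3/256; R = 4.


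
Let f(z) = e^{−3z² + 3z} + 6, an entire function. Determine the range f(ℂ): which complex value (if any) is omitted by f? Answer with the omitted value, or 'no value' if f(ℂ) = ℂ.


Little Picard bounds the complement of f(ℂ) to at most one point.
The exponent g(z) = −3z² + 3z is a nonconstant polynomial, hence surjective onto ℂ. So e^{g(z)} takes every value in {e^w : w ∈ ℂ} = ℂ ∖ {0}. Adding 6 shifts the range to ℂ ∖ {6}. f omits exactly 6.

Omitted value: 6.


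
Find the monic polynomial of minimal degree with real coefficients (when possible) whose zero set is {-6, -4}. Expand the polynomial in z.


The polynomial is p(z) = ∏_{α ∈ S} (z − α), where S = {-6, -4}.
Expanding the product yields: p(z) = z^2 + 10·z + 24.
The resulting polynomial has degree 2 and real coefficients as required.

p(z) = z^2 + 10·z + 24.


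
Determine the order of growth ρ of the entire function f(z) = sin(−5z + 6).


sin(w) is a linear combination of e^{iw} and e^{−iw} (or e^w, e^{−w} in the hyperbolic case), so |sin(w)| ≤ e^{|w|}. With w = −5z + 6, |w| ≤ 5|z| + 6 = 5r + 6 on |z| = r, giving M(r) ≤ e^{5r + 6}, so ρ ≤ 1. On a suitable ray (z = it for sin/cos; z = t for sinh/cosh, t real → ∞), |sin(−5z + 6)| grows like e^{5|t|}/2, so ρ ≥ 1. Hence ρ = 1.
Therefore ρ = 1.

Order ρ = 1.


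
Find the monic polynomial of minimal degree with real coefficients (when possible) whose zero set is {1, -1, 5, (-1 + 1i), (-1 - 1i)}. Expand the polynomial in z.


The polynomial is p(z) = ∏_{α ∈ S} (z − α), where S = {1, -1, 5, (-1 + 1i), (-1 - 1i)}.
Expanding the product yields: p(z) = z^5 -3·z^4 -9·z^3 -7·z^2 + 8·z + 10.
Note conjugate pairs combine to real quadratics: (z − (-1+1i))(z − (-1−1i)) = z² + 2z + 2.
The resulting polynomial has degree 5 and real coefficients as required.

p(z) = z^5 -3·z^4 -9·z^3 -7·z^2 + 8·z + 10.


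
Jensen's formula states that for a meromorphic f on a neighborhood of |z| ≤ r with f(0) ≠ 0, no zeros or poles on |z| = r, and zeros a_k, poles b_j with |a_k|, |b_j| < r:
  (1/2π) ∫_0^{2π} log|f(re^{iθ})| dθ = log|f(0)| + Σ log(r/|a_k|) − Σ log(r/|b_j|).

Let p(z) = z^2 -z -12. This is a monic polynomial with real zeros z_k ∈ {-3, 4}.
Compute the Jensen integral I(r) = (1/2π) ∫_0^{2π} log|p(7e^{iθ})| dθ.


Zeros: -3, 4; r = 7.
Inside |z| < r: -3, 4. Outside (|z| ≥ r): ∅.
p(0) = -12, so log|p(0)| = log(12) = 2.4849.
Apply Jensen: I(r) = log|p(0)| + Σ_k log(r/|z_k|), summed over zeros inside |z| < r.
  log(r/|z_k|) for z_k = -3: log(7/3) = 0.8473
  log(r/|z_k|) for z_k = 4: log(7/4) = 0.5596
Sum over inside zeros: 1.4069.
I(r) = log|p(0)| + (inside sum) = 2.4849 + 1.4069 = 3.8918.
Closed form (all zeros inside, monic): I(r) = n·log(r) = 2·log(7) = 3.8918. ✓

I(r) ≈ 3.8918.


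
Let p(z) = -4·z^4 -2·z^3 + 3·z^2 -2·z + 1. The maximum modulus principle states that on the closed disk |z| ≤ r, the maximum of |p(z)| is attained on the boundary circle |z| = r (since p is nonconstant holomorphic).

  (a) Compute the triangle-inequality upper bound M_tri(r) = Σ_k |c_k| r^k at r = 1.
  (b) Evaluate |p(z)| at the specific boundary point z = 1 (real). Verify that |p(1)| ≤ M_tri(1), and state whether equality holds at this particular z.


Coefficients: c_0 = 1, c_1 = -2, c_2 = 3, c_3 = -2, c_4 = -4. Radius r = 1.
Part (a). Triangle bound: M_tri(r) = Σ_k |c_k| r^k
  = |1|·1^0 + |-2|·1^1 + |3|·1^2 + |-2|·1^3 + |-4|·1^4
  = 1 + 2 + 3 + 2 + 4 = 12.
This bounds M(r) := max_{|z|=r} |p(z)| from above; equality holds iff all terms c_k z^k can be made to align in phase at a single z on |z|=r.
Part (b). At z = 1 (real, on the circle |z| = r):
  p(1) = (1)·1^0 + (-2)·1^1 + (3)·1^2 + (-2)·1^3 + (-4)·1^4 = -4.
  |p(1)| = 4.
Check: |p(1)| = 4 ≤ 12 = M_tri(1). ✓ Equality does not hold at z = 1 (the coefficients have mixed signs, so the terms do not all align in phase there).

M_tri(1) = 12; |p(1)| = 4; equality at z=1: no.


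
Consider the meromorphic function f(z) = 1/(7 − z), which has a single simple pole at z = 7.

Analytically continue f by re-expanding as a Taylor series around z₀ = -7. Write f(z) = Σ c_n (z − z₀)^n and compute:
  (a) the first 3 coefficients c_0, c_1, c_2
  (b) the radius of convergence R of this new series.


Let w = z − z₀, so z = z₀ + w.
Then 7 − z = 7 − (z₀ + w) = (7 − z₀) − w = 14 − w.
f(z) = 1/(14 − w) = (1/(14)) · 1/(1 − w/(14)) = Σ_{n≥0} w^n / (14)^(n+1).
So c_n = 1/(14)^(n+1):
  c_0 = 1/(14)^1 = 1/14.
  c_1 = 1/(14)^2 = 1/196.
  c_2 = 1/(14)^3 = 1/2744.
The series is valid for |w/d| < 1, i.e. |z − z₀| < |d|.
Radius of convergence: R = |7 − z₀| = |14| = 14 (distance from z₀ to the singularity z = 7).

c_0 = 1/14, c_1 = 1/196, c_2 = 1/2744; R = 14.


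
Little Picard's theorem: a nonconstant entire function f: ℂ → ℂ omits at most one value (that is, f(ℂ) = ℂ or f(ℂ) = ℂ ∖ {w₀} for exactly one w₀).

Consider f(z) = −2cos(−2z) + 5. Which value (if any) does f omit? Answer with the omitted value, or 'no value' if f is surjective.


Little Picard bounds the complement of f(ℂ) to at most one point.
cos is entire and surjective onto ℂ: for every w ∈ ℂ, cos(ζ) = w has a solution ζ ∈ ℂ (e.g., via the complex inverse arccos). With ζ = −2z this gives z = ζ/(-2). Then -2·cos(−2z) takes every value in -2·ℂ = ℂ, and adding 5 is a bijection of ℂ. So f is surjective and omits no value. (Note: only on the real line is cos bounded by [−1, 1].)

Omitted value: no value.


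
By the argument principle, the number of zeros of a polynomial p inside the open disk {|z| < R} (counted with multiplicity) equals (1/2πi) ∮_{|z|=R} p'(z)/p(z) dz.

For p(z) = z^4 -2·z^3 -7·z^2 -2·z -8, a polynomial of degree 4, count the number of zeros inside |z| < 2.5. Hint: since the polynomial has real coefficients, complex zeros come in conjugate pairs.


The zeros of p are: -2, (0 + 1i), (0 - 1i), 4.
Their magnitudes are: 2, 1, 1, 4.
Zeros with |z| < R = 2.5: -2, (0 + 1i), (0 - 1i).
Count = 3.
By the argument principle, (1/2πi) ∮_{|z|=R} p'(z)/p(z) dz equals exactly this count.

Number of zeros inside |z| < 2.5: 3.


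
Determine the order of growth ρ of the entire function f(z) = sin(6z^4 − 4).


Write sin(w) = (e^{iw} ± e^{−iw})/(2 or 2i), so |sin(w)| ≤ e^{|w|}. With w = 6z^4 − 4, |w| ≤ 6r^4 + 4 on |z|=r, giving M(r) ≤ e^{6r^4 + 4} and ρ ≤ 4. For the lower bound, choose z on |z|=r with 6z^4 purely imaginary of modulus 6r^4; then |sin(6z^4 − 4)| grows like e^{6r^4}/2, so ρ ≥ 4. Hence ρ = 4.
Therefore ρ = 4.

Order ρ = 4.


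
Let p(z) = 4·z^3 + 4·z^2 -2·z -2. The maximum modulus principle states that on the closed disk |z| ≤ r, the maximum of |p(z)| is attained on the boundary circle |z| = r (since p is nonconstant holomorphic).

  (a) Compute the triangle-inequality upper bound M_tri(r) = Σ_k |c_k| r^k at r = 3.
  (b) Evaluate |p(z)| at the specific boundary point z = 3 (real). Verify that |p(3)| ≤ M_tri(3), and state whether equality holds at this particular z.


Coefficients: c_0 = -2, c_1 = -2, c_2 = 4, c_3 = 4. Radius r = 3.
Part (a). Triangle bound: M_tri(r) = Σ_k |c_k| r^k
  = |-2|·3^0 + |-2|·3^1 + |4|·3^2 + |4|·3^3
  = 2 + 6 + 36 + 108 = 152.
This bounds M(r) := max_{|z|=r} |p(z)| from above; equality holds iff all terms c_k z^k can be made to align in phase at a single z on |z|=r.
Part (b). At z = 3 (real, on the circle |z| = r):
  p(3) = (-2)·3^0 + (-2)·3^1 + (4)·3^2 + (4)·3^3 = 136.
  |p(3)| = 136.
Check: |p(3)| = 136 ≤ 152 = M_tri(3). ✓ Equality does not hold at z = 3 (the coefficients have mixed signs, so the terms do not all align in phase there).

M_tri(3) = 152; |p(3)| = 136; equality at z=3: no.


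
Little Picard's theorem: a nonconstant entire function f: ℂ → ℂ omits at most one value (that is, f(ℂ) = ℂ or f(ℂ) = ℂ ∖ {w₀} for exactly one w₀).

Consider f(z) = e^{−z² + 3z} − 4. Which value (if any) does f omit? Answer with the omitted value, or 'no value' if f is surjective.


Little Picard bounds the complement of f(ℂ) to at most one point.
The exponent g(z) = −z² + 3z is a nonconstant polynomial, hence surjective onto ℂ. So e^{g(z)} takes every value in {e^w : w ∈ ℂ} = ℂ ∖ {0}. Adding -4 shifts the range to ℂ ∖ {-4}. f omits exactly -4.

Omitted value: -4.


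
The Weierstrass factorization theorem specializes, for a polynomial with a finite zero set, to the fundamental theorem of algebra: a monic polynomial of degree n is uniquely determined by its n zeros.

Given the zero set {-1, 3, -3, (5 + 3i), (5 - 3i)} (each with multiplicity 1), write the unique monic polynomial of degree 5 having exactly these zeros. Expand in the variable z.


The polynomial is p(z) = ∏_{α ∈ S} (z − α), where S = {-1, 3, -3, (5 + 3i), (5 - 3i)}.
Expanding the product yields: p(z) = z^5 -9·z^4 + 15·z^3 + 115·z^2 -216·z -306.
Note conjugate pairs combine to real quadratics: (z − (5+3i))(z − (5−3i)) = z² − 10z + 34.
The resulting polynomial has degree 5 and real coefficients as required.

p(z) = z^5 -9·z^4 + 15·z^3 + 115·z^2 -216·z -306.


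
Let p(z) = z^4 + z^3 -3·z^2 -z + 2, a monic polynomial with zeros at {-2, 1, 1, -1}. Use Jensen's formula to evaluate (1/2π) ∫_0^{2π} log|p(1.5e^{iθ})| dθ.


Zeros: -2, -1, 1, 1; r = 1.5.
Inside |z| < r: -1, 1, 1. Outside (|z| ≥ r): -2.
p(0) = 2, so log|p(0)| = log(2) = 0.6931.
Apply Jensen: I(r) = log|p(0)| + Σ_k log(r/|z_k|), summed over zeros inside |z| < r.
  log(r/|z_k|) for z_k = 1: log(1.5/1) = 0.4055
  log(r/|z_k|) for z_k = 1: log(1.5/1) = 0.4055
  log(r/|z_k|) for z_k = -1: log(1.5/1) = 0.4055
  Outside zeros (-2) contribute nothing to the Jensen sum.
Sum over inside zeros: 1.2164.
I(r) = log|p(0)| + (inside sum) = 0.6931 + 1.2164 = 1.9095.
Note: since some zeros are outside |z| ≤ r, the simplified n·log(r) form does NOT apply — only the inside zeros contribute.

I(r) ≈ 1.9095.


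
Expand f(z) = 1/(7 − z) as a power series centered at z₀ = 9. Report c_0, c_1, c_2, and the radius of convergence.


Let w = z − z₀, so z = z₀ + w.
Then 7 − z = 7 − (z₀ + w) = (7 − z₀) − w = -2 − w.
f(z) = 1/(-2 − w) = (1/(-2)) · 1/(1 − w/(-2)) = Σ_{n≥0} w^n / (-2)^(n+1).
So c_n = 1/(-2)^(n+1):
  c_0 = 1/(-2)^1 = -1/2.
  c_1 = 1/(-2)^2 = 1/4.
  c_2 = 1/(-2)^3 = -1/8.
The series is valid for |w/d| < 1, i.e. |z − z₀| < |d|.
Radius of convergence: R = |7 − z₀| = |-2| = 2 (distance from z₀ to the singularity z = 7).

c_0 = -1/2, c_1 = 1/4, c_2 = -1/8; R = 2.


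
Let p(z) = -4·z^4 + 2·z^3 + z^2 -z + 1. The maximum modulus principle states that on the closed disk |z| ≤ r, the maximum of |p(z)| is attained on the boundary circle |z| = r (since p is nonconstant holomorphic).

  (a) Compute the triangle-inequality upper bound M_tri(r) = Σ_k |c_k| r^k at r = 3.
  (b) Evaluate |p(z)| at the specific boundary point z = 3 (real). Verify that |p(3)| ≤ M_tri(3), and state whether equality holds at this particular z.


Coefficients: c_0 = 1, c_1 = -1, c_2 = 1, c_3 = 2, c_4 = -4. Radius r = 3.
Part (a). Triangle bound: M_tri(r) = Σ_k |c_k| r^k
  = |1|·3^0 + |-1|·3^1 + |1|·3^2 + |2|·3^3 + |-4|·3^4
  = 1 + 3 + 9 + 54 + 324 = 391.
This bounds M(r) := max_{|z|=r} |p(z)| from above; equality holds iff all terms c_k z^k can be made to align in phase at a single z on |z|=r.
Part (b). At z = 3 (real, on the circle |z| = r):
  p(3) = (1)·3^0 + (-1)·3^1 + (1)·3^2 + (2)·3^3 + (-4)·3^4 = -263.
  |p(3)| = 263.
Check: |p(3)| = 263 ≤ 391 = M_tri(3). ✓ Equality does not hold at z = 3 (the coefficients have mixed signs, so the terms do not all align in phase there).

M_tri(3) = 391; |p(3)| = 263; equality at z=3: no.


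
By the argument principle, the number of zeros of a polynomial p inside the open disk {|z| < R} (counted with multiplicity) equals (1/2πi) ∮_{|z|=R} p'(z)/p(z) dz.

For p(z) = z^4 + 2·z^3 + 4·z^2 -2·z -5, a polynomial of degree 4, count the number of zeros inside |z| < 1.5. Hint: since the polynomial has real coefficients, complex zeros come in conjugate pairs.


The zeros of p are: -1, (-1 + 2i), (-1 - 2i), 1.
Their magnitudes are: 1, 2.236, 2.236, 1.
Zeros with |z| < R = 1.5: -1, 1.
Count = 2.
By the argument principle, (1/2πi) ∮_{|z|=R} p'(z)/p(z) dz equals exactly this count.

Number of zeros inside |z| < 1.5: 2.


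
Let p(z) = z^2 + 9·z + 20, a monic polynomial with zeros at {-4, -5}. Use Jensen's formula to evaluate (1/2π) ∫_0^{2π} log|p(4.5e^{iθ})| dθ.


Zeros: -5, -4; r = 4.5.
Inside |z| < r: -4. Outside (|z| ≥ r): -5.
p(0) = 20, so log|p(0)| = log(20) = 2.9957.
Apply Jensen: I(r) = log|p(0)| + Σ_k log(r/|z_k|), summed over zeros inside |z| < r.
  log(r/|z_k|) for z_k = -4: log(4.5/4) = 0.1178
  Outside zeros (-5) contribute nothing to the Jensen sum.
Sum over inside zeros: 0.1178.
I(r) = log|p(0)| + (inside sum) = 2.9957 + 0.1178 = 3.1135.
Note: since some zeros are outside |z| ≤ r, the simplified n·log(r) form does NOT apply — only the inside zeros contribute.

I(r) ≈ 3.1135.


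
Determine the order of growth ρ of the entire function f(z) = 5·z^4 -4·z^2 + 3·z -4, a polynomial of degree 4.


|f(z)| ≤ Σ|c_k|·r^k = O(r^4) as r → ∞. Polynomial growth is O(e^{r^ε}) for every ε > 0 (since r^4/e^{r^ε} → 0), so ρ ≤ ε for all ε > 0, i.e. ρ = 0. Every nonconstant polynomial has order 0.
Therefore ρ = 0.

Order ρ = 0.


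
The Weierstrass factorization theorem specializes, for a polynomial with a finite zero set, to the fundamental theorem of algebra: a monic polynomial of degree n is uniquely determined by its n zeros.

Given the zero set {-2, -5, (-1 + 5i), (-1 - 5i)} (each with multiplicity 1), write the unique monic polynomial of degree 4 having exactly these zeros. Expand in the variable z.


The polynomial is p(z) = ∏_{α ∈ S} (z − α), where S = {-2, -5, (-1 + 5i), (-1 - 5i)}.
Expanding the product yields: p(z) = z^4 + 9·z^3 + 50·z^2 + 202·z + 260.
Note conjugate pairs combine to real quadratics: (z − (-1+5i))(z − (-1−5i)) = z² + 2z + 26.
The resulting polynomial has degree 4 and real coefficients as required.

p(z) = z^4 + 9·z^3 + 50·z^2 + 202·z + 260.


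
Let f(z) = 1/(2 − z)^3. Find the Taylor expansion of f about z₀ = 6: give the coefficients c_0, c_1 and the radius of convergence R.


Let w = z − z₀, so z = z₀ + w.
Then 2 − z = 2 − (z₀ + w) = (2 − z₀) − w = -4 − w.
f(z) = 1/(-4 − w)^3 = (1/(-4)^3) · (1 − w/(-4))^{−3}.
By the binomial series (1−u)^{−3} = Σ_{n≥0} C(n+2, 2) u^n for |u|<1, with u = w/(-4):
  c_n = C(n+2, 2) / (-4)^(n+3).
  c_0 = 1/(-4)^3 = -1/64.
  c_1 = 3/(-4)^4 = 3/256.
The series is valid for |w/d| < 1, i.e. |z − z₀| < |d|.
Radius of convergence: R = |2 − z₀| = |-4| = 4 (distance from z₀ to the singularity z = 2).

c_0 = -1/64, c_1 = 3/256; R = 4.


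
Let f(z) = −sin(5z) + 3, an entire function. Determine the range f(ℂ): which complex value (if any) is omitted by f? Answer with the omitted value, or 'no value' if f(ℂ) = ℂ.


Little Picard bounds the complement of f(ℂ) to at most one point.
sin is entire and surjective onto ℂ: for every w ∈ ℂ, sin(ζ) = w has a solution ζ ∈ ℂ (e.g., via the complex inverse arcsin). With ζ = 5z this gives z = ζ/(5). Then -1·sin(5z) takes every value in -1·ℂ = ℂ, and adding 3 is a bijection of ℂ. So f is surjective and omits no value. (Note: only on the real line is sin bounded by [−1, 1].)

Omitted value: no value.


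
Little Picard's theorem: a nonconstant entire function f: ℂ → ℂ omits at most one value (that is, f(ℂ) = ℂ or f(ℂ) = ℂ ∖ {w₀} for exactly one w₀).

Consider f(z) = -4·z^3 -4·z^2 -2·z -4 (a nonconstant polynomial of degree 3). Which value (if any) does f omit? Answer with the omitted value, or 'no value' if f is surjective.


Little Picard bounds the complement of f(ℂ) to at most one point.
For every w ∈ ℂ, the equation p(z) − w = 0 is a nonconstant polynomial in z and hence has at least one root by the fundamental theorem of algebra. So p is surjective onto ℂ, omitting no value.

Omitted value: no value.


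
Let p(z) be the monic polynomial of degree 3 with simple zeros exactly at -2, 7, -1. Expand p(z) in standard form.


The polynomial is p(z) = ∏_{α ∈ S} (z − α), where S = {-2, 7, -1}.
Expanding the product yields: p(z) = z^3 -4·z^2 -19·z -14.
The resulting polynomial has degree 3 and real coefficients as required.

p(z) = z^3 -4·z^2 -19·z -14.


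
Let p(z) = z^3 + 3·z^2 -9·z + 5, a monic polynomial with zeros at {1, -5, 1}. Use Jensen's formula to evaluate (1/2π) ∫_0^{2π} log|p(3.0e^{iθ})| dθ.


Zeros: -5, 1, 1; r = 3.0.
Inside |z| < r: 1, 1. Outside (|z| ≥ r): -5.
p(0) = 5, so log|p(0)| = log(5) = 1.6094.
Apply Jensen: I(r) = log|p(0)| + Σ_k log(r/|z_k|), summed over zeros inside |z| < r.
  log(r/|z_k|) for z_k = 1: log(3.0/1) = 1.0986
  log(r/|z_k|) for z_k = 1: log(3.0/1) = 1.0986
  Outside zeros (-5) contribute nothing to the Jensen sum.
Sum over inside zeros: 2.1972.
I(r) = log|p(0)| + (inside sum) = 1.6094 + 2.1972 = 3.8067.
Note: since some zeros are outside |z| ≤ r, the simplified n·log(r) form does NOT apply — only the inside zeros contribute.

I(r) ≈ 3.8067.


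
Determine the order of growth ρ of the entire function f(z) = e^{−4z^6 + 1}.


|e^{−4z^6 + 1}| = e^{Re(-4·z^6) + 1} ≤ e^{4|z|^6 + 1} = e^{4r^6 + 1} on |z| = r, so ρ ≤ 6. Choosing z on |z|=r so that -4·z^6 is real positive (always possible by picking arg z appropriately) gives |f(z)| = e^{4r^6 + 1}, matching the bound. The additive constant 1 does not affect log log M(r) ~ 6·log r. Hence ρ = 6.
Therefore ρ = 6.

Order ρ = 6.


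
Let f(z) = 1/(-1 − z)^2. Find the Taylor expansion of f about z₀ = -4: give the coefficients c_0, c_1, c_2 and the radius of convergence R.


Let w = z − z₀, so z = z₀ + w.
Then -1 − z = -1 − (z₀ + w) = (-1 − z₀) − w = 3 − w.
f(z) = 1/(3 − w)^2 = (1/(3)^2) · (1 − w/(3))^{−2}.
By the binomial series (1−u)^{−2} = Σ_{n≥0} C(n+1, 1) u^n for |u|<1, with u = w/(3):
  c_n = C(n+1, 1) / (3)^(n+2).
  c_0 = 1/(3)^2 = 1/9.
  c_1 = 2/(3)^3 = 2/27.
  c_2 = 3/(3)^4 = 1/27.
The series is valid for |w/d| < 1, i.e. |z − z₀| < |d|.
Radius of convergence: R = |-1 − z₀| = |3| = 3 (distance from z₀ to the singularity z = -1).

c_0 = 1/9, c_1 = 2/27, c_2 = 1/27; R = 3.


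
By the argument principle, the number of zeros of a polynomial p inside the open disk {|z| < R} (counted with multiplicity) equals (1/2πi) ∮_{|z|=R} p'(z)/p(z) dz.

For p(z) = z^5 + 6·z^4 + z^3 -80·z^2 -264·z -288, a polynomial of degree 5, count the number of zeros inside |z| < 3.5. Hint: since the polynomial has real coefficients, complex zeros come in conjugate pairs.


The zeros of p are: -3, 4, (-2 + 2i), (-2 - 2i), -3.
Their magnitudes are: 3, 4, 2.828, 2.828, 3.
Zeros with |z| < R = 3.5: -3, (-2 + 2i), (-2 - 2i), -3.
Count = 4.
By the argument principle, (1/2πi) ∮_{|z|=R} p'(z)/p(z) dz equals exactly this count.

Number of zeros inside |z| < 3.5: 4.


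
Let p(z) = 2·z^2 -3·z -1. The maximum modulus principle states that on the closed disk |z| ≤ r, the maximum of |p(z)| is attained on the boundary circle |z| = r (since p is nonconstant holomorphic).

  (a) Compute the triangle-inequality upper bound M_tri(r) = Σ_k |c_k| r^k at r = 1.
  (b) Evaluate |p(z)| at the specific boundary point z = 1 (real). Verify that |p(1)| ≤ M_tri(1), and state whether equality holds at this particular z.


Coefficients: c_0 = -1, c_1 = -3, c_2 = 2. Radius r = 1.
Part (a). Triangle bound: M_tri(r) = Σ_k |c_k| r^k
  = |-1|·1^0 + |-3|·1^1 + |2|·1^2
  = 1 + 3 + 2 = 6.
This bounds M(r) := max_{|z|=r} |p(z)| from above; equality holds iff all terms c_k z^k can be made to align in phase at a single z on |z|=r.
Part (b). At z = 1 (real, on the circle |z| = r):
  p(1) = (-1)·1^0 + (-3)·1^1 + (2)·1^2 = -2.
  |p(1)| = 2.
Check: |p(1)| = 2 ≤ 6 = M_tri(1). ✓ Equality does not hold at z = 1 (the coefficients have mixed signs, so the terms do not all align in phase there).

M_tri(1) = 6; |p(1)| = 2; equality at z=1: no.


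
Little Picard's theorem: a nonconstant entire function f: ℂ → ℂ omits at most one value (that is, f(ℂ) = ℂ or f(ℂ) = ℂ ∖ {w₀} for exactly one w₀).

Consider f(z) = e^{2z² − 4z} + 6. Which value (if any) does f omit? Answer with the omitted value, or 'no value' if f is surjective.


Little Picard bounds the complement of f(ℂ) to at most one point.
The exponent g(z) = 2z² − 4z is a nonconstant polynomial, hence surjective onto ℂ. So e^{g(z)} takes every value in {e^w : w ∈ ℂ} = ℂ ∖ {0}. Adding 6 shifts the range to ℂ ∖ {6}. f omits exactly 6.

Omitted value: 6.


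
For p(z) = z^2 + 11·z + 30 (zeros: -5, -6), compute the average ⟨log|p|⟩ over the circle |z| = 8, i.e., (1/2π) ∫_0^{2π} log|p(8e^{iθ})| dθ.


Zeros: -6, -5; r = 8.
Inside |z| < r: -6, -5. Outside (|z| ≥ r): ∅.
p(0) = 30, so log|p(0)| = log(30) = 3.4012.
Apply Jensen: I(r) = log|p(0)| + Σ_k log(r/|z_k|), summed over zeros inside |z| < r.
  log(r/|z_k|) for z_k = -5: log(8/5) = 0.4700
  log(r/|z_k|) for z_k = -6: log(8/6) = 0.2877
Sum over inside zeros: 0.7577.
I(r) = log|p(0)| + (inside sum) = 3.4012 + 0.7577 = 4.1589.
Closed form (all zeros inside, monic): I(r) = n·log(r) = 2·log(8) = 4.1589. ✓

I(r) ≈ 4.1589.


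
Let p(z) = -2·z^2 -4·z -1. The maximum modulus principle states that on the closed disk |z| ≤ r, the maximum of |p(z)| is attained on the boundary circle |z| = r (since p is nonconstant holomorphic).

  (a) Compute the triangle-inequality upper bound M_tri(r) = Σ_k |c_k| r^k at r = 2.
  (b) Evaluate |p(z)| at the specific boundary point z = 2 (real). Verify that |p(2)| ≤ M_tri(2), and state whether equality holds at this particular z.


Coefficients: c_0 = -1, c_1 = -4, c_2 = -2. Radius r = 2.
Part (a). Triangle bound: M_tri(r) = Σ_k |c_k| r^k
  = |-1|·2^0 + |-4|·2^1 + |-2|·2^2
  = 1 + 8 + 8 = 17.
This bounds M(r) := max_{|z|=r} |p(z)| from above; equality holds iff all terms c_k z^k can be made to align in phase at a single z on |z|=r.
Part (b). At z = 2 (real, on the circle |z| = r):
  p(2) = (-1)·2^0 + (-4)·2^1 + (-2)·2^2 = -17.
  |p(2)| = 17.
Since all nonzero coefficients share the same sign, |p(2)| = 17 = M_tri(2); the triangle bound is attained at z = 2, so in fact M(r) = 17.

M_tri(2) = 17; |p(2)| = 17; equality at z=2: yes.
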